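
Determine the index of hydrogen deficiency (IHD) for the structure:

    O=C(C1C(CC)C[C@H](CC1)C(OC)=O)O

Molecular formula from the SMILES: C11H18O4.
DoU = (2C + 2 + N − H − X)/2 = (2·11 + 2 + 0 − 18 − 0)/2 = 6/2 = 3.
(Structurally: 1 ring(s) + 2 π bond(s) = 3.)

3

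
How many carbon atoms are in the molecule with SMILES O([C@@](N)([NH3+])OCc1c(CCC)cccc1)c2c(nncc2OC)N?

16

The symbol for carbon appears 16 times in the SMILES. Lowercase c denotes aromatic carbon and counts toward C.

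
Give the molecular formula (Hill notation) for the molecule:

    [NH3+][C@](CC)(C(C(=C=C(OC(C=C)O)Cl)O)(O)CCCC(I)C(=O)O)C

Heavy atoms from the SMILES: 16 C, 1 Cl, 1 I, 1 N, 6 O.
Implicit hydrogens by atom environment:
  6 × C: no H
  5 × C: 2 H each → 10
  4 × O: 1 H each → 4
  3 × C: 1 H each → 3
  2 × C: 3 H each → 6
  2 × O: no H
  1 × Cl: no H
  1 × I: no H
  1 × N (charge +1): 3 H
  Total hydrogens = 26.
Net charge +1.
Molecular formula: C16H26ClINO6+

C16H26ClINO6+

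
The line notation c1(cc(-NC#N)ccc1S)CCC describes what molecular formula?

C10H12N2S

Heavy atoms from the SMILES: 10 C, 2 N, 1 S.
Implicit hydrogens by atom environment:
  3 × C (aromatic): 1 H each → 3
  3 × C (aromatic): no H
  2 × C: 2 H each → 4
  1 × C: 3 H
  1 × C: no H
  1 × N: 1 H
  1 × N: no H
  1 × S: 1 H
  Total hydrogens = 12.
Molecular formula: C10H12N2S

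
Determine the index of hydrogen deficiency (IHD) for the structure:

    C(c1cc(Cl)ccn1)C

Molecular formula from the SMILES: C7H8ClN.
DoU = (2C + 2 + N − H − X)/2 = (2·7 + 2 + 1 − 8 − 1)/2 = 8/2 = 4.
(Structurally: 1 ring(s) + 3 π bond(s) = 4.)

4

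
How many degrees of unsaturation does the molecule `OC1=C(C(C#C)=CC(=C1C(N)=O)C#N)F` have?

Molecular formula from the SMILES: C10H5FN2O2.
DoU = (2C + 2 + N − H − X)/2 = (2·10 + 2 + 2 − 5 − 1)/2 = 18/2 = 9.
(Structurally: 1 ring(s) + 8 π bond(s) = 9.)

9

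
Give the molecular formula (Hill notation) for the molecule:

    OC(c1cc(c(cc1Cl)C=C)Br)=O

C9H6BrClO2

Heavy atoms from the SMILES: 1 Br, 9 C, 1 Cl, 2 O.
Implicit hydrogens by atom environment:
  4 × C (aromatic): no H
  2 × C (aromatic): 1 H each → 2
  1 × Br: no H
  1 × C: 2 H
  1 × C: 1 H
  1 × C: no H
  1 × Cl: no H
  1 × O: 1 H
  1 × O: no H
  Total hydrogens = 6.
Molecular formula: C9H6BrClO2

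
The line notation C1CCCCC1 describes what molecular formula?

C6H12

Heavy atoms from the SMILES: 6 C.
Implicit hydrogens by atom environment:
  6 × C: 2 H each → 12
  Total hydrogens = 12.
Molecular formula: C6H12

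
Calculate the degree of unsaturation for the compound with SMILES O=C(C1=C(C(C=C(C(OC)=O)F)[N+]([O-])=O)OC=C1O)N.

Molecular formula from the SMILES: C10H9FN2O7.
DoU = (2C + 2 + N − H − X)/2 = (2·10 + 2 + 2 − 9 − 1)/2 = 14/2 = 7.
(Structurally: 1 ring(s) + 6 π bond(s) = 7.)

7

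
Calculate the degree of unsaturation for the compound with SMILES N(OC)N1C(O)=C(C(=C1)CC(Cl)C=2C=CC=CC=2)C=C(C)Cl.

Molecular formula from the SMILES: C16H18Cl2N2O2.
DoU = (2C + 2 + N − H − X)/2 = (2·16 + 2 + 2 − 18 − 2)/2 = 16/2 = 8.
(Structurally: 2 ring(s) + 6 π bond(s) = 8.)

8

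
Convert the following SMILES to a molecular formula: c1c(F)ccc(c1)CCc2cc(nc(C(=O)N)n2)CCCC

Heavy atoms from the SMILES: 17 C, 1 F, 3 N, 1 O.
Implicit hydrogens by atom environment:
  5 × C: 2 H each → 10
  5 × C (aromatic): 1 H each → 5
  5 × C (aromatic): no H
  2 × N (aromatic): no H
  1 × C: 3 H
  1 × C: no H
  1 × F: no H
  1 × N: 2 H
  1 × O: no H
  Total hydrogens = 20.
Molecular formula: C17H20FN3O

C17H20FN3O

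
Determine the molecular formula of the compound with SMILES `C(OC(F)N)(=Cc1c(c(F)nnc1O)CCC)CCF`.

C12H16F3N3O2

Heavy atoms from the SMILES: 12 C, 3 F, 3 N, 2 O.
Implicit hydrogens by atom environment:
  4 × C: 2 H each → 8
  4 × C (aromatic): no H
  3 × F: no H
  2 × C: 1 H each → 2
  2 × N (aromatic): no H
  1 × C: 3 H
  1 × C: no H
  1 × N: 2 H
  1 × O: 1 H
  1 × O: no H
  Total hydrogens = 16.
Molecular formula: C12H16F3N3O2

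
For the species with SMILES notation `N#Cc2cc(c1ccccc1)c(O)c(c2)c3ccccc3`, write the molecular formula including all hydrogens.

C19H13NO

Heavy atoms from the SMILES: 19 C, 1 N, 1 O.
Implicit hydrogens by atom environment:
  12 × C (aromatic): 1 H each → 12
  6 × C (aromatic): no H
  1 × C: no H
  1 × N: no H
  1 × O: 1 H
  Total hydrogens = 13.
Molecular formula: C19H13NO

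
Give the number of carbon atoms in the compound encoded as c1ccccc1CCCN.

The symbol for carbon appears 9 times in the SMILES. Lowercase c denotes aromatic carbon and counts toward C.

9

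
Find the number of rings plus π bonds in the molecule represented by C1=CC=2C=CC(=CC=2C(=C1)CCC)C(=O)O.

8

Molecular formula from the SMILES: C14H14O2.
DoU = (2C + 2 + N − H − X)/2 = (2·14 + 2 + 0 − 14 − 0)/2 = 16/2 = 8.
(Structurally: 2 ring(s) + 6 π bond(s) = 8.)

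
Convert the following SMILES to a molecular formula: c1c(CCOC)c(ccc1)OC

Heavy atoms from the SMILES: 10 C, 2 O.
Implicit hydrogens by atom environment:
  4 × C (aromatic): 1 H each → 4
  2 × C: 3 H each → 6
  2 × C: 2 H each → 4
  2 × C (aromatic): no H
  2 × O: no H
  Total hydrogens = 14.
Molecular formula: C10H14O2

C10H14O2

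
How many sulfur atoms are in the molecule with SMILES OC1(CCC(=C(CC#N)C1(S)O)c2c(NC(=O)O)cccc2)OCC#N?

The symbol for sulfur appears 1 time in the SMILES.

1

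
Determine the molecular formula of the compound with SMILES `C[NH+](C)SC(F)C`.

Heavy atoms from the SMILES: 4 C, 1 F, 1 N, 1 S.
Implicit hydrogens by atom environment:
  3 × C: 3 H each → 9
  1 × C: 1 H
  1 × F: no H
  1 × N (charge +1): 1 H
  1 × S: no H
  Total hydrogens = 11.
Net charge +1.
Molecular formula: C4H11FNS+

C4H11FNS+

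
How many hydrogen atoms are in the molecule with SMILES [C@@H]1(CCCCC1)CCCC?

Hydrogens are implicit in SMILES; fill each atom to its normal valence:
  8 × C: 2 H each → 16
  1 × C: 3 H
  1 × C: 1 H
  Total hydrogens = 20.

20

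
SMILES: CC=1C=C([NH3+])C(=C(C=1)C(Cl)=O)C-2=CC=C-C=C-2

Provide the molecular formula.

C14H13ClNO+

Heavy atoms from the SMILES: 14 C, 1 Cl, 1 N, 1 O.
Implicit hydrogens by atom environment:
  7 × C (aromatic): 1 H each → 7
  5 × C (aromatic): no H
  1 × C: 3 H
  1 × C: no H
  1 × Cl: no H
  1 × N (charge +1): 3 H
  1 × O: no H
  Total hydrogens = 13.
Net charge +1.
Molecular formula: C14H13ClNO+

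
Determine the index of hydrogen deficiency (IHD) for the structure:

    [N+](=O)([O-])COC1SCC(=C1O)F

3

Molecular formula from the SMILES: C5H6FNO4S.
DoU = (2C + 2 + N − H − X)/2 = (2·5 + 2 + 1 − 6 − 1)/2 = 6/2 = 3.
(Structurally: 1 ring(s) + 2 π bond(s) = 3.)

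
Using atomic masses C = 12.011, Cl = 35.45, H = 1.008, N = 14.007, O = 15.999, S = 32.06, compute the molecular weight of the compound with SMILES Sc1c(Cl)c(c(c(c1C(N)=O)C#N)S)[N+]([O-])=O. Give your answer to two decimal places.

Molecular formula: C8H4ClN3O3S2.
M = 8×12.011 + 1×35.45 + 4×1.008 + 3×14.007 + 3×15.999 + 2×32.06 = 289.71 g/mol.

289.71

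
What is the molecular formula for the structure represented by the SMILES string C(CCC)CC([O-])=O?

Heavy atoms from the SMILES: 6 C, 2 O.
Implicit hydrogens by atom environment:
  4 × C: 2 H each → 8
  1 × C: 3 H
  1 × C: no H
  1 × O: no H
  1 × O (charge -1): no H
  Total hydrogens = 11.
Net charge -1.
Molecular formula: C6H11O2-

C6H11O2-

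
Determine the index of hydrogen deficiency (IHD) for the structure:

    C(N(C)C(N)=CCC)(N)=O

Molecular formula from the SMILES: C6H13N3O.
DoU = (2C + 2 + N − H − X)/2 = (2·6 + 2 + 3 − 13 − 0)/2 = 4/2 = 2.
(Structurally: 0 ring(s) + 2 π bond(s) = 2.)

2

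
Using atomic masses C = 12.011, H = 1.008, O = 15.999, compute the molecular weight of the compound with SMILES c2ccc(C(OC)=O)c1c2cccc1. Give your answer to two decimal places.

186.21

Molecular formula: C12H10O2.
M = 12×12.011 + 10×1.008 + 2×15.999 = 186.21 g/mol.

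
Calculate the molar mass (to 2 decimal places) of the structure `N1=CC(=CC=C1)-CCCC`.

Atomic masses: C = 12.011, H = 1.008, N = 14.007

135.21

Molecular formula: C9H13N.
M = 9×12.011 + 13×1.008 + 1×14.007 = 135.21 g/mol.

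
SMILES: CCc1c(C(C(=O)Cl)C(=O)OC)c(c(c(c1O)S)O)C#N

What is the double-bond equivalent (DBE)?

8

Molecular formula from the SMILES: C13H12ClNO5S.
DoU = (2C + 2 + N − H − X)/2 = (2·13 + 2 + 1 − 12 − 1)/2 = 16/2 = 8.
(Structurally: 1 ring(s) + 7 π bond(s) = 8.)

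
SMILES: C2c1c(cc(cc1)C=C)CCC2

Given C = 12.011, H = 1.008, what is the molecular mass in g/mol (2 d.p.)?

158.24

Molecular formula: C12H14.
M = 12×12.011 + 14×1.008 = 158.24 g/mol.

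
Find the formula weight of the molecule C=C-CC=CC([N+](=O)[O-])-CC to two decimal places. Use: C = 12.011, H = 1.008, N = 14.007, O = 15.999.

155.20

Molecular formula: C8H13NO2.
M = 8×12.011 + 13×1.008 + 1×14.007 + 2×15.999 = 155.20 g/mol.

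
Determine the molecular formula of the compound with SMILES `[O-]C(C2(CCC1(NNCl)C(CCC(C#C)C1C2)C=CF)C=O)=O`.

C16H19ClFN2O3-

Heavy atoms from the SMILES: 16 C, 1 Cl, 1 F, 2 N, 3 O.
Implicit hydrogens by atom environment:
  7 × C: 1 H each → 7
  5 × C: 2 H each → 10
  4 × C: no H
  2 × N: 1 H each → 2
  2 × O: no H
  1 × Cl: no H
  1 × F: no H
  1 × O (charge -1): no H
  Total hydrogens = 19.
Net charge -1.
Molecular formula: C16H19ClFN2O3-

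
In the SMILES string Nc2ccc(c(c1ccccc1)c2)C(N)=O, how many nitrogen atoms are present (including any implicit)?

2

The symbol for nitrogen appears 2 times in the SMILES.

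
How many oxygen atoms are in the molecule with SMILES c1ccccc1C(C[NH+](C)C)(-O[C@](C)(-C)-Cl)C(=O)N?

The symbol for oxygen appears 2 times in the SMILES.

2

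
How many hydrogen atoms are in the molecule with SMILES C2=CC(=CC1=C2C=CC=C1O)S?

Hydrogens are implicit in SMILES; fill each atom to its normal valence:
  6 × C (aromatic): 1 H each → 6
  4 × C (aromatic): no H
  1 × O: 1 H
  1 × S: 1 H
  Total hydrogens = 8.

8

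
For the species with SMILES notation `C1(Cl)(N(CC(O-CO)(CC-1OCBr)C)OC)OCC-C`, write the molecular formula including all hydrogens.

C12H23BrClNO5

Heavy atoms from the SMILES: 1 Br, 12 C, 1 Cl, 1 N, 5 O.
Implicit hydrogens by atom environment:
  6 × C: 2 H each → 12
  4 × O: no H
  3 × C: 3 H each → 9
  2 × C: no H
  1 × Br: no H
  1 × C: 1 H
  1 × Cl: no H
  1 × N: no H
  1 × O: 1 H
  Total hydrogens = 23.
Molecular formula: C12H23BrClNO5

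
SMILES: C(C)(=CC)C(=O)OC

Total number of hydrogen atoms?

Hydrogens are implicit in SMILES; fill each atom to its normal valence:
  3 × C: 3 H each → 9
  2 × C: no H
  2 × O: no H
  1 × C: 1 H
  Total hydrogens = 10.

10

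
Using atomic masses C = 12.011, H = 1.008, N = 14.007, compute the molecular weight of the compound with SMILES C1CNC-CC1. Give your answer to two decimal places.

85.15

Molecular formula: C5H11N.
M = 5×12.011 + 11×1.008 + 1×14.007 = 85.15 g/mol.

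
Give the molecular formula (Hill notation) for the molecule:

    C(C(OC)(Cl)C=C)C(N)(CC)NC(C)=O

Heavy atoms from the SMILES: 10 C, 1 Cl, 2 N, 2 O.
Implicit hydrogens by atom environment:
  3 × C: 3 H each → 9
  3 × C: 2 H each → 6
  3 × C: no H
  2 × O: no H
  1 × C: 1 H
  1 × Cl: no H
  1 × N: 2 H
  1 × N: 1 H
  Total hydrogens = 19.
Molecular formula: C10H19ClN2O2

C10H19ClN2O2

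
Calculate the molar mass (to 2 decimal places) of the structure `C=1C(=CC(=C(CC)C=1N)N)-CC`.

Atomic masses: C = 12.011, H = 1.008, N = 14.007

Molecular formula: C10H16N2.
M = 10×12.011 + 16×1.008 + 2×14.007 = 164.25 g/mol.

164.25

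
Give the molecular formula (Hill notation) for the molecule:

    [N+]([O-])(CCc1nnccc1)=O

Heavy atoms from the SMILES: 6 C, 3 N, 2 O.
Implicit hydrogens by atom environment:
  3 × C (aromatic): 1 H each → 3
  2 × C: 2 H each → 4
  2 × N (aromatic): no H
  1 × C (aromatic): no H
  1 × N (charge +1): no H
  1 × O: no H
  1 × O (charge -1): no H
  Total hydrogens = 7.
Molecular formula: C6H7N3O2

C6H7N3O2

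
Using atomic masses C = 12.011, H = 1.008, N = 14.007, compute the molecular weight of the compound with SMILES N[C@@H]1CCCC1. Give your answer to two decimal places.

Molecular formula: C5H11N.
M = 5×12.011 + 11×1.008 + 1×14.007 = 85.15 g/mol.

85.15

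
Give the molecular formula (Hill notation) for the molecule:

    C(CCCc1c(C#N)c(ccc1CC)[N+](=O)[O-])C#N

C14H15N3O2

Heavy atoms from the SMILES: 14 C, 3 N, 2 O.
Implicit hydrogens by atom environment:
  5 × C: 2 H each → 10
  4 × C (aromatic): no H
  2 × C (aromatic): 1 H each → 2
  2 × C: no H
  2 × N: no H
  1 × C: 3 H
  1 × N (charge +1): no H
  1 × O: no H
  1 × O (charge -1): no H
  Total hydrogens = 15.
Molecular formula: C14H15N3O2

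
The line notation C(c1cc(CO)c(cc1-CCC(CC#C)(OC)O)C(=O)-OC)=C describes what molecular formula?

Heavy atoms from the SMILES: 18 C, 5 O.
Implicit hydrogens by atom environment:
  5 × C: 2 H each → 10
  4 × C (aromatic): no H
  3 × C: no H
  3 × O: no H
  2 × C: 3 H each → 6
  2 × C (aromatic): 1 H each → 2
  2 × C: 1 H each → 2
  2 × O: 1 H each → 2
  Total hydrogens = 22.
Molecular formula: C18H22O5

C18H22O5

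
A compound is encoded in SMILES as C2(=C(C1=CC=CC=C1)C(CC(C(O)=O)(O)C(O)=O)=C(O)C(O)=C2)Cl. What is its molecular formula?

C16H13ClO7

Heavy atoms from the SMILES: 16 C, 1 Cl, 7 O.
Implicit hydrogens by atom environment:
  6 × C (aromatic): 1 H each → 6
  6 × C (aromatic): no H
  5 × O: 1 H each → 5
  3 × C: no H
  2 × O: no H
  1 × C: 2 H
  1 × Cl: no H
  Total hydrogens = 13.
Molecular formula: C16H13ClO7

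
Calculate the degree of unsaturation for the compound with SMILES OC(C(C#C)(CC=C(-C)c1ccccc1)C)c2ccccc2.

Molecular formula from the SMILES: C21H22O.
DoU = (2C + 2 + N − H − X)/2 = (2·21 + 2 + 0 − 22 − 0)/2 = 22/2 = 11.
(Structurally: 2 ring(s) + 9 π bond(s) = 11.)

11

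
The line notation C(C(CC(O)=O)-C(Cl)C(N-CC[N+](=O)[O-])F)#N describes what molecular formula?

Heavy atoms from the SMILES: 8 C, 1 Cl, 1 F, 3 N, 4 O.
Implicit hydrogens by atom environment:
  3 × C: 2 H each → 6
  3 × C: 1 H each → 3
  2 × C: no H
  2 × O: no H
  1 × Cl: no H
  1 × F: no H
  1 × N: 1 H
  1 × N (charge +1): no H
  1 × N: no H
  1 × O: 1 H
  1 × O (charge -1): no H
  Total hydrogens = 11.
Molecular formula: C8H11ClFN3O4

C8H11ClFN3O4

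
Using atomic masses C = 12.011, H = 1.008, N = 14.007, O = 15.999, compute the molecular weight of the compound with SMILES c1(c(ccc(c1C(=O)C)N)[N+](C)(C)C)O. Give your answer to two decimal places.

209.27

Molecular formula: C11H17N2O2+.
M = 11×12.011 + 17×1.008 + 2×14.007 + 2×15.999 = 209.27 g/mol.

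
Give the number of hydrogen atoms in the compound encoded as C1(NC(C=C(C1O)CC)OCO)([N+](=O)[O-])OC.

16

Hydrogens are implicit in SMILES; fill each atom to its normal valence:
  3 × C: 1 H each → 3
  3 × O: no H
  2 × C: 3 H each → 6
  2 × C: 2 H each → 4
  2 × C: no H
  2 × O: 1 H each → 2
  1 × N: 1 H
  1 × N (charge +1): no H
  1 × O (charge -1): no H
  Total hydrogens = 16.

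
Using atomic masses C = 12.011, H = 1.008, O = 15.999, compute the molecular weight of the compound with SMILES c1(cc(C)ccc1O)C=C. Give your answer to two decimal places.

Molecular formula: C9H10O.
M = 9×12.011 + 10×1.008 + 1×15.999 = 134.18 g/mol.

134.18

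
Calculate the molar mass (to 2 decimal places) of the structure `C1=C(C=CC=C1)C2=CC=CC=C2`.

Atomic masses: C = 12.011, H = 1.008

154.21

Molecular formula: C12H10.
M = 12×12.011 + 10×1.008 = 154.21 g/mol.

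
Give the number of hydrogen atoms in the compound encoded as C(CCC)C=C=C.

12

Hydrogens are implicit in SMILES; fill each atom to its normal valence:
  4 × C: 2 H each → 8
  1 × C: 3 H
  1 × C: 1 H
  1 × C: no H
  Total hydrogens = 12.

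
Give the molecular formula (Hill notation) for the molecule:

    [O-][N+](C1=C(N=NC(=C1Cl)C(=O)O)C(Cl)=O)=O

C6HCl2N3O5

Heavy atoms from the SMILES: 6 C, 2 Cl, 3 N, 5 O.
Implicit hydrogens by atom environment:
  4 × C (aromatic): no H
  3 × O: no H
  2 × C: no H
  2 × Cl: no H
  2 × N (aromatic): no H
  1 × N (charge +1): no H
  1 × O: 1 H
  1 × O (charge -1): no H
  Total hydrogens = 1.
Molecular formula: C6HCl2N3O5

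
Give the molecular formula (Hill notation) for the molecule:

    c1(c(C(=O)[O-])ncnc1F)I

C5HFIN2O2-

Heavy atoms from the SMILES: 5 C, 1 F, 1 I, 2 N, 2 O.
Implicit hydrogens by atom environment:
  3 × C (aromatic): no H
  2 × N (aromatic): no H
  1 × C (aromatic): 1 H
  1 × C: no H
  1 × F: no H
  1 × I: no H
  1 × O: no H
  1 × O (charge -1): no H
  Total hydrogens = 1.
Net charge -1.
Molecular formula: C5HFIN2O2-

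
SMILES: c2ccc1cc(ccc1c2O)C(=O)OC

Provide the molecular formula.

C12H10O3

Heavy atoms from the SMILES: 12 C, 3 O.
Implicit hydrogens by atom environment:
  6 × C (aromatic): 1 H each → 6
  4 × C (aromatic): no H
  2 × O: no H
  1 × C: 3 H
  1 × C: no H
  1 × O: 1 H
  Total hydrogens = 10.
Molecular formula: C12H10O3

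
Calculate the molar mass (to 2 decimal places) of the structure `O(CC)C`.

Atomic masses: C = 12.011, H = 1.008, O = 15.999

60.10

Molecular formula: C3H8O.
M = 3×12.011 + 8×1.008 + 1×15.999 = 60.10 g/mol.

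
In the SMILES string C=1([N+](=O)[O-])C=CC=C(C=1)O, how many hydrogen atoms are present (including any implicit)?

Hydrogens are implicit in SMILES; fill each atom to its normal valence:
  4 × C (aromatic): 1 H each → 4
  2 × C (aromatic): no H
  1 × N (charge +1): no H
  1 × O: 1 H
  1 × O: no H
  1 × O (charge -1): no H
  Total hydrogens = 5.

5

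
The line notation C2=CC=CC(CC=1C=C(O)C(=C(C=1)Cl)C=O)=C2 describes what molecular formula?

Heavy atoms from the SMILES: 14 C, 1 Cl, 2 O.
Implicit hydrogens by atom environment:
  7 × C (aromatic): 1 H each → 7
  5 × C (aromatic): no H
  1 × C: 2 H
  1 × C: 1 H
  1 × Cl: no H
  1 × O: 1 H
  1 × O: no H
  Total hydrogens = 11.
Molecular formula: C14H11ClO2

C14H11ClO2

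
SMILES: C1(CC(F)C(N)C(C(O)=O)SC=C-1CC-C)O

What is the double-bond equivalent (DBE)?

Molecular formula from the SMILES: C11H18FNO3S.
DoU = (2C + 2 + N − H − X)/2 = (2·11 + 2 + 1 − 18 − 1)/2 = 6/2 = 3.
(Structurally: 1 ring(s) + 2 π bond(s) = 3.)

3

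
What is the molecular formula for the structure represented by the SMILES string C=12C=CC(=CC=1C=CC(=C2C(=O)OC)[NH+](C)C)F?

Heavy atoms from the SMILES: 14 C, 1 F, 1 N, 2 O.
Implicit hydrogens by atom environment:
  5 × C (aromatic): 1 H each → 5
  5 × C (aromatic): no H
  3 × C: 3 H each → 9
  2 × O: no H
  1 × C: no H
  1 × F: no H
  1 × N (charge +1): 1 H
  Total hydrogens = 15.
Net charge +1.
Molecular formula: C14H15FNO2+

C14H15FNO2+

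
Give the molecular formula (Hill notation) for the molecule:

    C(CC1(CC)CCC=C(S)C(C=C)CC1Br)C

Heavy atoms from the SMILES: 1 Br, 15 C, 1 S.
Implicit hydrogens by atom environment:
  7 × C: 2 H each → 14
  4 × C: 1 H each → 4
  2 × C: 3 H each → 6
  2 × C: no H
  1 × Br: no H
  1 × S: 1 H
  Total hydrogens = 25.
Molecular formula: C15H25BrS

C15H25BrS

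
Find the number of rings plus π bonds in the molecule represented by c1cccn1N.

Molecular formula from the SMILES: C4H6N2.
DoU = (2C + 2 + N − H − X)/2 = (2·4 + 2 + 2 − 6 − 0)/2 = 6/2 = 3.
(Structurally: 1 ring(s) + 2 π bond(s) = 3.)

3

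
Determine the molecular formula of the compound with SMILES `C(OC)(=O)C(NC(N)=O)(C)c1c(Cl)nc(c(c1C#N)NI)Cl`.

Heavy atoms from the SMILES: 11 C, 2 Cl, 1 I, 5 N, 3 O.
Implicit hydrogens by atom environment:
  5 × C (aromatic): no H
  4 × C: no H
  3 × O: no H
  2 × C: 3 H each → 6
  2 × Cl: no H
  2 × N: 1 H each → 2
  1 × I: no H
  1 × N: 2 H
  1 × N (aromatic): no H
  1 × N: no H
  Total hydrogens = 10.
Molecular formula: C11H10Cl2IN5O3

C11H10Cl2IN5O3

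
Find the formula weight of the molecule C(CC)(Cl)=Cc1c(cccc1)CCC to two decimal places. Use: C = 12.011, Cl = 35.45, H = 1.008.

Molecular formula: C13H17Cl.
M = 13×12.011 + 1×35.45 + 17×1.008 = 208.73 g/mol.

208.73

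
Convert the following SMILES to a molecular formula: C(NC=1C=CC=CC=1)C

C8H11N

Heavy atoms from the SMILES: 8 C, 1 N.
Implicit hydrogens by atom environment:
  5 × C (aromatic): 1 H each → 5
  1 × C: 3 H
  1 × C: 2 H
  1 × C (aromatic): no H
  1 × N: 1 H
  Total hydrogens = 11.
Molecular formula: C8H11N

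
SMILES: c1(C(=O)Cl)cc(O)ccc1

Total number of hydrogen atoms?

5

Hydrogens are implicit in SMILES; fill each atom to its normal valence:
  4 × C (aromatic): 1 H each → 4
  2 × C (aromatic): no H
  1 × C: no H
  1 × Cl: no H
  1 × O: 1 H
  1 × O: no H
  Total hydrogens = 5.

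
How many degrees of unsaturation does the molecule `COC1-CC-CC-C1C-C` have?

Molecular formula from the SMILES: C9H18O.
DoU = (2C + 2 + N − H − X)/2 = (2·9 + 2 + 0 − 18 − 0)/2 = 2/2 = 1.
(Structurally: 1 ring(s) + 0 π bond(s) = 1.)

1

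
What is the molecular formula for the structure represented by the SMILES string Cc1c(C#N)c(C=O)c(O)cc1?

C9H7NO2

Heavy atoms from the SMILES: 9 C, 1 N, 2 O.
Implicit hydrogens by atom environment:
  4 × C (aromatic): no H
  2 × C (aromatic): 1 H each → 2
  1 × C: 3 H
  1 × C: 1 H
  1 × C: no H
  1 × N: no H
  1 × O: 1 H
  1 × O: no H
  Total hydrogens = 7.
Molecular formula: C9H7NO2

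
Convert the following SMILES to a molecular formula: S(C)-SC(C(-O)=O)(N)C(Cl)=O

Heavy atoms from the SMILES: 4 C, 1 Cl, 1 N, 3 O, 2 S.
Implicit hydrogens by atom environment:
  3 × C: no H
  2 × O: no H
  2 × S: no H
  1 × C: 3 H
  1 × Cl: no H
  1 × N: 2 H
  1 × O: 1 H
  Total hydrogens = 6.
Molecular formula: C4H6ClNO3S2

C4H6ClNO3S2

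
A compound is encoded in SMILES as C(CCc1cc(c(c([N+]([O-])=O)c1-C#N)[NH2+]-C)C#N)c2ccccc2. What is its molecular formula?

C18H17N4O2+

Heavy atoms from the SMILES: 18 C, 4 N, 2 O.
Implicit hydrogens by atom environment:
  6 × C (aromatic): 1 H each → 6
  6 × C (aromatic): no H
  3 × C: 2 H each → 6
  2 × C: no H
  2 × N: no H
  1 × C: 3 H
  1 × N (charge +1): 2 H
  1 × N (charge +1): no H
  1 × O: no H
  1 × O (charge -1): no H
  Total hydrogens = 17.
Net charge +1.
Molecular formula: C18H17N4O2+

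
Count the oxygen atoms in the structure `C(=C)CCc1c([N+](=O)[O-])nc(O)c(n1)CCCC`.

The symbol for oxygen appears 3 times in the SMILES.

3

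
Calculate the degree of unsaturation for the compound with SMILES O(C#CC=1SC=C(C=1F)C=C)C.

6

Molecular formula from the SMILES: C9H7FOS.
DoU = (2C + 2 + N − H − X)/2 = (2·9 + 2 + 0 − 7 − 1)/2 = 12/2 = 6.
(Structurally: 1 ring(s) + 5 π bond(s) = 6.)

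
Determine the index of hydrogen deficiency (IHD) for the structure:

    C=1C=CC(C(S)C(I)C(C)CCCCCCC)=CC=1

Molecular formula from the SMILES: C17H27IS.
DoU = (2C + 2 + N − H − X)/2 = (2·17 + 2 + 0 − 27 − 1)/2 = 8/2 = 4.
(Structurally: 1 ring(s) + 3 π bond(s) = 4.)

4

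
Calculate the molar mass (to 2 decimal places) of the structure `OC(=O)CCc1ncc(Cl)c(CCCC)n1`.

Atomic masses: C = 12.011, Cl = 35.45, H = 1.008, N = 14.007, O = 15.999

242.70

Molecular formula: C11H15ClN2O2.
M = 11×12.011 + 1×35.45 + 15×1.008 + 2×14.007 + 2×15.999 = 242.70 g/mol.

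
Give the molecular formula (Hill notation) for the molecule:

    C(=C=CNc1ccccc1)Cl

Heavy atoms from the SMILES: 9 C, 1 Cl, 1 N.
Implicit hydrogens by atom environment:
  5 × C (aromatic): 1 H each → 5
  2 × C: 1 H each → 2
  1 × C: no H
  1 × C (aromatic): no H
  1 × Cl: no H
  1 × N: 1 H
  Total hydrogens = 8.
Molecular formula: C9H8ClN

C9H8ClN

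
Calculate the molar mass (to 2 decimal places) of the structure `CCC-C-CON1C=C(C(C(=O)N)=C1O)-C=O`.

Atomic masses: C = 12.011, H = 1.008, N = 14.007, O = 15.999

240.26

Molecular formula: C11H16N2O4.
M = 11×12.011 + 16×1.008 + 2×14.007 + 4×15.999 = 240.26 g/mol.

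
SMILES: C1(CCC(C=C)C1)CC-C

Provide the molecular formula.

C10H18

Heavy atoms from the SMILES: 10 C.
Implicit hydrogens by atom environment:
  6 × C: 2 H each → 12
  3 × C: 1 H each → 3
  1 × C: 3 H
  Total hydrogens = 18.
Molecular formula: C10H18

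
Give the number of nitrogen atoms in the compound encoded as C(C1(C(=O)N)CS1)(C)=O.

1

The symbol for nitrogen appears 1 time in the SMILES.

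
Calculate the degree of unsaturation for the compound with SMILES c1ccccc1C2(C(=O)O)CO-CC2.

6

Molecular formula from the SMILES: C11H12O3.
DoU = (2C + 2 + N − H − X)/2 = (2·11 + 2 + 0 − 12 − 0)/2 = 12/2 = 6.
(Structurally: 2 ring(s) + 4 π bond(s) = 6.)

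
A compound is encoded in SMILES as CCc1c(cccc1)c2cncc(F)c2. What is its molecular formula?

Heavy atoms from the SMILES: 13 C, 1 F, 1 N.
Implicit hydrogens by atom environment:
  7 × C (aromatic): 1 H each → 7
  4 × C (aromatic): no H
  1 × C: 3 H
  1 × C: 2 H
  1 × F: no H
  1 × N (aromatic): no H
  Total hydrogens = 12.
Molecular formula: C13H12FN

C13H12FN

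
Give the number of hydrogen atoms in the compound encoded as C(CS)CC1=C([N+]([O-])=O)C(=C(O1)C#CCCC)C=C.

Hydrogens are implicit in SMILES; fill each atom to its normal valence:
  6 × C: 2 H each → 12
  4 × C (aromatic): no H
  2 × C: no H
  1 × C: 3 H
  1 × C: 1 H
  1 × N (charge +1): no H
  1 × O (aromatic): no H
  1 × O: no H
  1 × O (charge -1): no H
  1 × S: 1 H
  Total hydrogens = 17.

17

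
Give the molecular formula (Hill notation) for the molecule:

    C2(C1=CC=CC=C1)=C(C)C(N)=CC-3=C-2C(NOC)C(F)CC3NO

Heavy atoms from the SMILES: 18 C, 1 F, 3 N, 2 O.
Implicit hydrogens by atom environment:
  6 × C (aromatic): 1 H each → 6
  6 × C (aromatic): no H
  3 × C: 1 H each → 3
  2 × C: 3 H each → 6
  2 × N: 1 H each → 2
  1 × C: 2 H
  1 × F: no H
  1 × N: 2 H
  1 × O: 1 H
  1 × O: no H
  Total hydrogens = 22.
Molecular formula: C18H22FN3O2

C18H22FN3O2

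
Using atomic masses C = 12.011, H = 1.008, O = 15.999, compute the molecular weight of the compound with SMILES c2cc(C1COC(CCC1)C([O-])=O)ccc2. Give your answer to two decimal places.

Molecular formula: C13H15O3-.
M = 13×12.011 + 15×1.008 + 3×15.999 = 219.26 g/mol.

219.26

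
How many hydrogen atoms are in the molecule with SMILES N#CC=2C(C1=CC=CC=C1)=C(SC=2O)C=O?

Hydrogens are implicit in SMILES; fill each atom to its normal valence:
  5 × C (aromatic): 1 H each → 5
  5 × C (aromatic): no H
  1 × C: 1 H
  1 × C: no H
  1 × N: no H
  1 × O: 1 H
  1 × O: no H
  1 × S (aromatic): no H
  Total hydrogens = 7.

7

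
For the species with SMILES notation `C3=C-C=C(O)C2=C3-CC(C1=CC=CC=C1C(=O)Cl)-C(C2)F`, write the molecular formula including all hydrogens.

C17H14ClFO2

Heavy atoms from the SMILES: 17 C, 1 Cl, 1 F, 2 O.
Implicit hydrogens by atom environment:
  7 × C (aromatic): 1 H each → 7
  5 × C (aromatic): no H
  2 × C: 2 H each → 4
  2 × C: 1 H each → 2
  1 × C: no H
  1 × Cl: no H
  1 × F: no H
  1 × O: 1 H
  1 × O: no H
  Total hydrogens = 14.
Molecular formula: C17H14ClFO2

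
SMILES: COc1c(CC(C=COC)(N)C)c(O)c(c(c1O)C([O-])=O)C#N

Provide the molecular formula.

Heavy atoms from the SMILES: 15 C, 2 N, 6 O.
Implicit hydrogens by atom environment:
  6 × C (aromatic): no H
  3 × C: 3 H each → 9
  3 × C: no H
  3 × O: no H
  2 × C: 1 H each → 2
  2 × O: 1 H each → 2
  1 × C: 2 H
  1 × N: 2 H
  1 × N: no H
  1 × O (charge -1): no H
  Total hydrogens = 17.
Net charge -1.
Molecular formula: C15H17N2O6-

C15H17N2O6-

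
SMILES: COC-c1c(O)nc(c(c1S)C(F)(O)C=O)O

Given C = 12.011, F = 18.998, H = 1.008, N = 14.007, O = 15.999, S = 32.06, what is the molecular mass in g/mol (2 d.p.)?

263.24

Molecular formula: C9H10FNO5S.
M = 9×12.011 + 1×18.998 + 10×1.008 + 1×14.007 + 5×15.999 + 1×32.06 = 263.24 g/mol.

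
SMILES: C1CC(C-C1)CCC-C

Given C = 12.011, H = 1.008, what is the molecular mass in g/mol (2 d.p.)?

126.24

Molecular formula: C9H18.
M = 9×12.011 + 18×1.008 = 126.24 g/mol.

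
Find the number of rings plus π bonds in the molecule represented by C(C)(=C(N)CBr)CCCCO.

1

Molecular formula from the SMILES: C8H16BrNO.
DoU = (2C + 2 + N − H − X)/2 = (2·8 + 2 + 1 − 16 − 1)/2 = 2/2 = 1.
(Structurally: 0 ring(s) + 1 π bond(s) = 1.)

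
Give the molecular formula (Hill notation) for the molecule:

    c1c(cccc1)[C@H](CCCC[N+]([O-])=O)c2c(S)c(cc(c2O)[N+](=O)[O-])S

C17H18N2O5S2

Heavy atoms from the SMILES: 17 C, 2 N, 5 O, 2 S.
Implicit hydrogens by atom environment:
  6 × C (aromatic): 1 H each → 6
  6 × C (aromatic): no H
  4 × C: 2 H each → 8
  2 × N (charge +1): no H
  2 × O: no H
  2 × O (charge -1): no H
  2 × S: 1 H each → 2
  1 × C: 1 H
  1 × O: 1 H
  Total hydrogens = 18.
Molecular formula: C17H18N2O5S2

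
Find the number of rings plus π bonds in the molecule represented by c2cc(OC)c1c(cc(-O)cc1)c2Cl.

Molecular formula from the SMILES: C11H9ClO2.
DoU = (2C + 2 + N − H − X)/2 = (2·11 + 2 + 0 − 9 − 1)/2 = 14/2 = 7.
(Structurally: 2 ring(s) + 5 π bond(s) = 7.)

7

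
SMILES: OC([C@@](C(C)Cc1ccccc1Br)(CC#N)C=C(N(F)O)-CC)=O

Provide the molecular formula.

Heavy atoms from the SMILES: 1 Br, 17 C, 1 F, 2 N, 3 O.
Implicit hydrogens by atom environment:
  4 × C (aromatic): 1 H each → 4
  4 × C: no H
  3 × C: 2 H each → 6
  2 × C: 3 H each → 6
  2 × C: 1 H each → 2
  2 × C (aromatic): no H
  2 × N: no H
  2 × O: 1 H each → 2
  1 × Br: no H
  1 × F: no H
  1 × O: no H
  Total hydrogens = 20.
Molecular formula: C17H20BrFN2O3

C17H20BrFN2O3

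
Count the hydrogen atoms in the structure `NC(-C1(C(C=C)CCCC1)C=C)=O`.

17

Hydrogens are implicit in SMILES; fill each atom to its normal valence:
  6 × C: 2 H each → 12
  3 × C: 1 H each → 3
  2 × C: no H
  1 × N: 2 H
  1 × O: no H
  Total hydrogens = 17.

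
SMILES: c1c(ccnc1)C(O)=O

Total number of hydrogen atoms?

5

Hydrogens are implicit in SMILES; fill each atom to its normal valence:
  4 × C (aromatic): 1 H each → 4
  1 × C (aromatic): no H
  1 × C: no H
  1 × N (aromatic): no H
  1 × O: 1 H
  1 × O: no H
  Total hydrogens = 5.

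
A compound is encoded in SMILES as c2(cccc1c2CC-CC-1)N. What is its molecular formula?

Heavy atoms from the SMILES: 10 C, 1 N.
Implicit hydrogens by atom environment:
  4 × C: 2 H each → 8
  3 × C (aromatic): 1 H each → 3
  3 × C (aromatic): no H
  1 × N: 2 H
  Total hydrogens = 13.
Molecular formula: C10H13N

C10H13N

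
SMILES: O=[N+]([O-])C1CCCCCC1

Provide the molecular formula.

C7H13NO2

Heavy atoms from the SMILES: 7 C, 1 N, 2 O.
Implicit hydrogens by atom environment:
  6 × C: 2 H each → 12
  1 × C: 1 H
  1 × N (charge +1): no H
  1 × O: no H
  1 × O (charge -1): no H
  Total hydrogens = 13.
Molecular formula: C7H13NO2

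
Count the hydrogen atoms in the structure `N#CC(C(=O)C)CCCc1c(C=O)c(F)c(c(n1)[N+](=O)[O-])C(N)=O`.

13

Hydrogens are implicit in SMILES; fill each atom to its normal valence:
  5 × C (aromatic): no H
  4 × O: no H
  3 × C: 2 H each → 6
  3 × C: no H
  2 × C: 1 H each → 2
  1 × C: 3 H
  1 × F: no H
  1 × N: 2 H
  1 × N (aromatic): no H
  1 × N (charge +1): no H
  1 × N: no H
  1 × O (charge -1): no H
  Total hydrogens = 13.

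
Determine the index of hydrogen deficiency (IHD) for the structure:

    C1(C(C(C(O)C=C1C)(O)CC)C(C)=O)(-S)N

Molecular formula from the SMILES: C11H19NO3S.
DoU = (2C + 2 + N − H − X)/2 = (2·11 + 2 + 1 − 19 − 0)/2 = 6/2 = 3.
(Structurally: 1 ring(s) + 2 π bond(s) = 3.)

3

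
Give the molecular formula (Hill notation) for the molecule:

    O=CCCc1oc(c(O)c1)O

Heavy atoms from the SMILES: 7 C, 4 O.
Implicit hydrogens by atom environment:
  3 × C (aromatic): no H
  2 × C: 2 H each → 4
  2 × O: 1 H each → 2
  1 × C (aromatic): 1 H
  1 × C: 1 H
  1 × O (aromatic): no H
  1 × O: no H
  Total hydrogens = 8.
Molecular formula: C7H8O4

C7H8O4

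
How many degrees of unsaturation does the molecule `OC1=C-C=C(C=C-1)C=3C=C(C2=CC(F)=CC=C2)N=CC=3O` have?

12

Molecular formula from the SMILES: C17H12FNO2.
DoU = (2C + 2 + N − H − X)/2 = (2·17 + 2 + 1 − 12 − 1)/2 = 24/2 = 12.
(Structurally: 3 ring(s) + 9 π bond(s) = 12.)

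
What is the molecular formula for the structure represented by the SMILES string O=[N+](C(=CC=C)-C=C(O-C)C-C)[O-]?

C9H13NO3

Heavy atoms from the SMILES: 9 C, 1 N, 3 O.
Implicit hydrogens by atom environment:
  3 × C: 1 H each → 3
  2 × C: 3 H each → 6
  2 × C: 2 H each → 4
  2 × C: no H
  2 × O: no H
  1 × N (charge +1): no H
  1 × O (charge -1): no H
  Total hydrogens = 13.
Molecular formula: C9H13NO3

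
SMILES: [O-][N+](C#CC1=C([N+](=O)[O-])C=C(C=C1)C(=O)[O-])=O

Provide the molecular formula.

Heavy atoms from the SMILES: 9 C, 2 N, 6 O.
Implicit hydrogens by atom environment:
  3 × C (aromatic): 1 H each → 3
  3 × C (aromatic): no H
  3 × C: no H
  3 × O: no H
  3 × O (charge -1): no H
  2 × N (charge +1): no H
  Total hydrogens = 3.
Net charge -1.
Molecular formula: C9H3N2O6-

C9H3N2O6-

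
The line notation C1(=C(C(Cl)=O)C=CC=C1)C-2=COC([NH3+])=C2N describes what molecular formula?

C11H10ClN2O2+

Heavy atoms from the SMILES: 11 C, 1 Cl, 2 N, 2 O.
Implicit hydrogens by atom environment:
  5 × C (aromatic): 1 H each → 5
  5 × C (aromatic): no H
  1 × C: no H
  1 × Cl: no H
  1 × N (charge +1): 3 H
  1 × N: 2 H
  1 × O (aromatic): no H
  1 × O: no H
  Total hydrogens = 10.
Net charge +1.
Molecular formula: C11H10ClN2O2+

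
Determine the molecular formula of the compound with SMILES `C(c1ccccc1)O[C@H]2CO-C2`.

C10H12O2

Heavy atoms from the SMILES: 10 C, 2 O.
Implicit hydrogens by atom environment:
  5 × C (aromatic): 1 H each → 5
  3 × C: 2 H each → 6
  2 × O: no H
  1 × C: 1 H
  1 × C (aromatic): no H
  Total hydrogens = 12.
Molecular formula: C10H12O2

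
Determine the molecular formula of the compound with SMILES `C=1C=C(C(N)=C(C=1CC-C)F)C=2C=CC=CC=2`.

C15H16FN

Heavy atoms from the SMILES: 15 C, 1 F, 1 N.
Implicit hydrogens by atom environment:
  7 × C (aromatic): 1 H each → 7
  5 × C (aromatic): no H
  2 × C: 2 H each → 4
  1 × C: 3 H
  1 × F: no H
  1 × N: 2 H
  Total hydrogens = 16.
Molecular formula: C15H16FN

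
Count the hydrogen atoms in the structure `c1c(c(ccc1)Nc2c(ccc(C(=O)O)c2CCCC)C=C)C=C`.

23

Hydrogens are implicit in SMILES; fill each atom to its normal valence:
  6 × C (aromatic): 1 H each → 6
  6 × C (aromatic): no H
  5 × C: 2 H each → 10
  2 × C: 1 H each → 2
  1 × C: 3 H
  1 × C: no H
  1 × N: 1 H
  1 × O: 1 H
  1 × O: no H
  Total hydrogens = 23.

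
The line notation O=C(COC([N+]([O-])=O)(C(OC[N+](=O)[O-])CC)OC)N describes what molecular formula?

Heavy atoms from the SMILES: 8 C, 3 N, 8 O.
Implicit hydrogens by atom environment:
  6 × O: no H
  3 × C: 2 H each → 6
  2 × C: 3 H each → 6
  2 × C: no H
  2 × N (charge +1): no H
  2 × O (charge -1): no H
  1 × C: 1 H
  1 × N: 2 H
  Total hydrogens = 15.
Molecular formula: C8H15N3O8

C8H15N3O8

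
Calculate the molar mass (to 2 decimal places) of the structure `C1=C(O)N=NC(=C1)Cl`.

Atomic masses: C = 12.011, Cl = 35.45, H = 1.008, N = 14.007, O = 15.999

130.53

Molecular formula: C4H3ClN2O.
M = 4×12.011 + 1×35.45 + 3×1.008 + 2×14.007 + 1×15.999 = 130.53 g/mol.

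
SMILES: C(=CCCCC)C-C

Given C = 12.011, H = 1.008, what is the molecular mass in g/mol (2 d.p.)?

112.22

Molecular formula: C8H16.
M = 8×12.011 + 16×1.008 = 112.22 g/mol.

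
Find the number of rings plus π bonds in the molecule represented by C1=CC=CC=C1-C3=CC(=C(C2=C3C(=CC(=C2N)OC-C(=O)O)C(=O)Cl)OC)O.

13

Molecular formula from the SMILES: C20H16ClNO6.
DoU = (2C + 2 + N − H − X)/2 = (2·20 + 2 + 1 − 16 − 1)/2 = 26/2 = 13.
(Structurally: 3 ring(s) + 10 π bond(s) = 13.)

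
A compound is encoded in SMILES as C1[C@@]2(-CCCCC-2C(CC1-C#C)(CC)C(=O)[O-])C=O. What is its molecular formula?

Heavy atoms from the SMILES: 16 C, 3 O.
Implicit hydrogens by atom environment:
  7 × C: 2 H each → 14
  4 × C: 1 H each → 4
  4 × C: no H
  2 × O: no H
  1 × C: 3 H
  1 × O (charge -1): no H
  Total hydrogens = 21.
Net charge -1.
Molecular formula: C16H21O3-

C16H21O3-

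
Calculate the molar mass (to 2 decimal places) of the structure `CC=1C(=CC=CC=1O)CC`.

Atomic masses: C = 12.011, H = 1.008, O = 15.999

136.19

Molecular formula: C9H12O.
M = 9×12.011 + 12×1.008 + 1×15.999 = 136.19 g/mol.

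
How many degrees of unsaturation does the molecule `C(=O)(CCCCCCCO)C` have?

1

Molecular formula from the SMILES: C9H18O2.
DoU = (2C + 2 + N − H − X)/2 = (2·9 + 2 + 0 − 18 − 0)/2 = 2/2 = 1.
(Structurally: 0 ring(s) + 1 π bond(s) = 1.)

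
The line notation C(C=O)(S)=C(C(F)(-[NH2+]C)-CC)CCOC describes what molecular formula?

C10H19FNO2S+

Heavy atoms from the SMILES: 10 C, 1 F, 1 N, 2 O, 1 S.
Implicit hydrogens by atom environment:
  3 × C: 3 H each → 9
  3 × C: 2 H each → 6
  3 × C: no H
  2 × O: no H
  1 × C: 1 H
  1 × F: no H
  1 × N (charge +1): 2 H
  1 × S: 1 H
  Total hydrogens = 19.
Net charge +1.
Molecular formula: C10H19FNO2S+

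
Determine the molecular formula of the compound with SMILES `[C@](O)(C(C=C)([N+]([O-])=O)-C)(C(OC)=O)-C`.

C8H13NO5

Heavy atoms from the SMILES: 8 C, 1 N, 5 O.
Implicit hydrogens by atom environment:
  3 × C: 3 H each → 9
  3 × C: no H
  3 × O: no H
  1 × C: 2 H
  1 × C: 1 H
  1 × N (charge +1): no H
  1 × O: 1 H
  1 × O (charge -1): no H
  Total hydrogens = 13.
Molecular formula: C8H13NO5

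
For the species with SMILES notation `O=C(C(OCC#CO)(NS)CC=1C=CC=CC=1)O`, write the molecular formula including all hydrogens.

Heavy atoms from the SMILES: 12 C, 1 N, 4 O, 1 S.
Implicit hydrogens by atom environment:
  5 × C (aromatic): 1 H each → 5
  4 × C: no H
  2 × C: 2 H each → 4
  2 × O: 1 H each → 2
  2 × O: no H
  1 × C (aromatic): no H
  1 × N: 1 H
  1 × S: 1 H
  Total hydrogens = 13.
Molecular formula: C12H13NO4S

C12H13NO4S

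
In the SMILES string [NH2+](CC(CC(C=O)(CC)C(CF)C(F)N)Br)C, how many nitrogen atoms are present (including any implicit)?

The symbol for nitrogen appears 2 times in the SMILES.

2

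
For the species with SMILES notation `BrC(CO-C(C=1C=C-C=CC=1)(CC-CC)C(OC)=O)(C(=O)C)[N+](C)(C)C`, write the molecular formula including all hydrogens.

Heavy atoms from the SMILES: 1 Br, 20 C, 1 N, 4 O.
Implicit hydrogens by atom environment:
  6 × C: 3 H each → 18
  5 × C (aromatic): 1 H each → 5
  4 × C: 2 H each → 8
  4 × C: no H
  4 × O: no H
  1 × Br: no H
  1 × C (aromatic): no H
  1 × N (charge +1): no H
  Total hydrogens = 31.
Net charge +1.
Molecular formula: C20H31BrNO4+

C20H31BrNO4+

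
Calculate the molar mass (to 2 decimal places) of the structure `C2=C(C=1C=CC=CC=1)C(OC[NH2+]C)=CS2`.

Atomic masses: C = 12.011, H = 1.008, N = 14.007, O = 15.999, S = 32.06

220.31

Molecular formula: C12H14NOS+.
M = 12×12.011 + 14×1.008 + 1×14.007 + 1×15.999 + 1×32.06 = 220.31 g/mol.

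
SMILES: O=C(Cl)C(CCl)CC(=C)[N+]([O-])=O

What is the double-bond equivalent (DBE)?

Molecular formula from the SMILES: C6H7Cl2NO3.
DoU = (2C + 2 + N − H − X)/2 = (2·6 + 2 + 1 − 7 − 2)/2 = 6/2 = 3.
(Structurally: 0 ring(s) + 3 π bond(s) = 3.)

3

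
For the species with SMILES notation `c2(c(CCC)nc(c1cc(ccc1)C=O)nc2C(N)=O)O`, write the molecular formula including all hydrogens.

Heavy atoms from the SMILES: 15 C, 3 N, 3 O.
Implicit hydrogens by atom environment:
  6 × C (aromatic): no H
  4 × C (aromatic): 1 H each → 4
  2 × C: 2 H each → 4
  2 × N (aromatic): no H
  2 × O: no H
  1 × C: 3 H
  1 × C: 1 H
  1 × C: no H
  1 × N: 2 H
  1 × O: 1 H
  Total hydrogens = 15.
Molecular formula: C15H15N3O3

C15H15N3O3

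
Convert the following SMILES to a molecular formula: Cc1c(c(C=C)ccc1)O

C9H10O

Heavy atoms from the SMILES: 9 C, 1 O.
Implicit hydrogens by atom environment:
  3 × C (aromatic): 1 H each → 3
  3 × C (aromatic): no H
  1 × C: 3 H
  1 × C: 2 H
  1 × C: 1 H
  1 × O: 1 H
  Total hydrogens = 10.
Molecular formula: C9H10O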